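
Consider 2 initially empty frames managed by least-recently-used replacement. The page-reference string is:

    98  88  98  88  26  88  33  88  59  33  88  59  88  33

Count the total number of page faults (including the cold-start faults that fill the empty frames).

9

98 → miss, frames (98)
88 → miss, frames (98 88)
98 → hit
88 → hit
26 → miss, evict 98, frames (88 26)
88 → hit
33 → miss, evict 26, frames (88 33)
88 → hit
59 → miss, evict 33, frames (88 59)
33 → miss, evict 88, frames (59 33)
88 → miss, evict 59, frames (33 88)
59 → miss, evict 33, frames (88 59)
88 → hit
33 → miss, evict 59, frames (88 33)
Page faults: 9.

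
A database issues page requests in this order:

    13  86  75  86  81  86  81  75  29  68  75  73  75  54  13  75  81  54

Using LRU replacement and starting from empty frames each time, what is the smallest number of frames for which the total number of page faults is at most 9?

f=1: 18 faults
f=2: 14 faults
f=3: 11 faults
f=4: 10 faults
f=5: 10 faults
f=6: 10 faults
f=7: 9 faults
f=8: 8 faults
Smallest f with faults ≤ 9 is 7.

7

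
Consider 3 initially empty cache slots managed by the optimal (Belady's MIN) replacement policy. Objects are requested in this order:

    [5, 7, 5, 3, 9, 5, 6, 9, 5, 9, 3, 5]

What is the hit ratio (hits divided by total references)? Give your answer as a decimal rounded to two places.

5 → fault, frames [5]
7 → fault, frames [5, 7]
5 → hit
3 → fault, frames [5, 7, 3]
9 → fault, evict 7, frames [5, 3, 9]
5 → hit
6 → fault, evict 3, frames [5, 9, 6]
9 → hit
5 → hit
9 → hit
3 → fault, evict 6, frames [5, 9, 3]
5 → hit
Hits: 6 of 12 references → 6/12 = 0.5000.

0.50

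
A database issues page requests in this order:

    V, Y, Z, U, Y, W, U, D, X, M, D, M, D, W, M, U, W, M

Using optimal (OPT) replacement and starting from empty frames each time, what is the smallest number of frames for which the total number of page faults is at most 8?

f=1: 18 faults
f=2: 11 faults
f=3: 9 faults
f=4: 8 faults
f=5: 8 faults
f=6: 8 faults
f=7: 8 faults
f=8: 8 faults
Smallest f with faults ≤ 8 is 4.

4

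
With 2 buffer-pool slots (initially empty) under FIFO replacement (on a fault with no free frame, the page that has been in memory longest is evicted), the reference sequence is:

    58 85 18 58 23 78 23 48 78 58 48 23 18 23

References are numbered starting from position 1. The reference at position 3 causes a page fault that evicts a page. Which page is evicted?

58

pos 1: 58 → fault, frames {58}
pos 2: 85 → fault, frames {58,85}
pos 3: 18 → fault, evict 58, frames {85,18}
At position 3, page 58 is evicted.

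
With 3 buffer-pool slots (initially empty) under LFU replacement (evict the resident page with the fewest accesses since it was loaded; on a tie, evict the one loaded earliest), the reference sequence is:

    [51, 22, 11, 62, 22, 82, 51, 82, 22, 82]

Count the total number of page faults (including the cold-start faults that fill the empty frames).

51 → fault, frames (51)
22 → fault, frames (51 22)
11 → fault, frames (51 22 11)
62 → fault, evict 51, frames (22 11 62)
22 → hit
82 → fault, evict 11, frames (22 62 82)
51 → fault, evict 62, frames (22 82 51)
82 → hit
22 → hit
82 → hit
Page faults: 6.

6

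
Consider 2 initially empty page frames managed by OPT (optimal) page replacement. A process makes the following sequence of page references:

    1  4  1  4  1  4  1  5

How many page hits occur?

5

1: fault, frames {1}
4: fault, frames {1,4}
1: hit
4: hit
1: hit
4: hit
1: hit
5: fault, evict 4, frames {1,5}
Hits: 5.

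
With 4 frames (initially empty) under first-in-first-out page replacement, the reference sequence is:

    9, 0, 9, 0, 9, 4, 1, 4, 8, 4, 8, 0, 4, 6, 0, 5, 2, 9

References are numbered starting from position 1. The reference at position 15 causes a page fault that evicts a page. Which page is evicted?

4

pos 1: 9 → miss, frames (9)
pos 2: 0 → miss, frames (9 0)
pos 3: 9 → hit
pos 4: 0 → hit
pos 5: 9 → hit
pos 6: 4 → miss, frames (9 0 4)
pos 7: 1 → miss, frames (9 0 4 1)
pos 8: 4 → hit
pos 9: 8 → miss, evict 9, frames (0 4 1 8)
pos 10: 4 → hit
pos 11: 8 → hit
pos 12: 0 → hit
pos 13: 4 → hit
pos 14: 6 → miss, evict 0, frames (4 1 8 6)
pos 15: 0 → miss, evict 4, frames (1 8 6 0)
At position 15, page 4 is evicted.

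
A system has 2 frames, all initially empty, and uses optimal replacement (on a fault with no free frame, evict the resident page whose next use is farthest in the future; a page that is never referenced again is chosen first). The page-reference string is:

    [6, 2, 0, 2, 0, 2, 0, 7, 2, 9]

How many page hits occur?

5

6 -> miss, frames {6}
2 -> miss, frames {6,2}
0 -> miss, evict 6, frames {2,0}
2 -> hit
0 -> hit
2 -> hit
0 -> hit
7 -> miss, evict 0, frames {2,7}
2 -> hit
9 -> miss, evict 7, frames {2,9}
Hits: 5.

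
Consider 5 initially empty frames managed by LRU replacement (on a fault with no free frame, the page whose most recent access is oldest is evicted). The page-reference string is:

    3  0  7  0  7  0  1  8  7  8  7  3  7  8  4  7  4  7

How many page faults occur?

6

3: miss, frames {3}
0: miss, frames {3,0}
7: miss, frames {3,0,7}
0: hit
7: hit
0: hit
1: miss, frames {3,7,0,1}
8: miss, frames {3,7,0,1,8}
7: hit
8: hit
7: hit
3: hit
7: hit
8: hit
4: miss, evict 0, frames {1,3,7,8,4}
7: hit
4: hit
7: hit
Page faults: 6.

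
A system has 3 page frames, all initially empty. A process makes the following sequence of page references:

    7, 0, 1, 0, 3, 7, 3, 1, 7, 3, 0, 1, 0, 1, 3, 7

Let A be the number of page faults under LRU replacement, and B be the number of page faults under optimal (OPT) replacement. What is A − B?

3

Under LRU: F F F . F F . F . . F F . . . F → 9 faults.
Under OPT: F F F . F . . . . . F . . . . F → 6 faults.
A − B = 9 − 6 = 3.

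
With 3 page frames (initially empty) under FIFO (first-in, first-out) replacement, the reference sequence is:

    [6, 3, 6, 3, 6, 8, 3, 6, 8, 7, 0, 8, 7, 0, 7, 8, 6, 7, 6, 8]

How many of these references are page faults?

7

6: miss, frames {6}
3: miss, frames {6,3}
6: hit
3: hit
6: hit
8: miss, frames {6,3,8}
3: hit
6: hit
8: hit
7: miss, evict 6, frames {3,8,7}
0: miss, evict 3, frames {8,7,0}
8: hit
7: hit
0: hit
7: hit
8: hit
6: miss, evict 8, frames {7,0,6}
7: hit
6: hit
8: miss, evict 7, frames {0,6,8}
Page faults: 7.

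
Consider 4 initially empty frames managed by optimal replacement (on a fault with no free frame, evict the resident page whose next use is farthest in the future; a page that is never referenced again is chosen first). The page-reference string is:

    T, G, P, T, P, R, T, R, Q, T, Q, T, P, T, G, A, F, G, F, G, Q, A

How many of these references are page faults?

T: fault, frames [T]
G: fault, frames [T, G]
P: fault, frames [T, G, P]
T: hit
P: hit
R: fault, frames [T, G, P, R]
T: hit
R: hit
Q: fault, evict R, frames [T, G, P, Q]
T: hit
Q: hit
T: hit
P: hit
T: hit
G: hit
A: fault, evict P, frames [T, G, Q, A]
F: fault, evict T, frames [G, Q, A, F]
G: hit
F: hit
G: hit
Q: hit
A: hit
Page faults: 7.

7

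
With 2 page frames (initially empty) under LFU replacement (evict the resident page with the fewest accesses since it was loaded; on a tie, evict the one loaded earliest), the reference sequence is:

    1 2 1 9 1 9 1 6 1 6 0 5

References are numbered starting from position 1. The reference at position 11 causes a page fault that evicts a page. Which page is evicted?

pos 1: 1: miss, frames [1]
pos 2: 2: miss, frames [1, 2]
pos 3: 1: hit
pos 4: 9: miss, evict 2, frames [1, 9]
pos 5: 1: hit
pos 6: 9: hit
pos 7: 1: hit
pos 8: 6: miss, evict 9, frames [1, 6]
pos 9: 1: hit
pos 10: 6: hit
pos 11: 0: miss, evict 6, frames [1, 0]
At position 11, page 6 is evicted.

6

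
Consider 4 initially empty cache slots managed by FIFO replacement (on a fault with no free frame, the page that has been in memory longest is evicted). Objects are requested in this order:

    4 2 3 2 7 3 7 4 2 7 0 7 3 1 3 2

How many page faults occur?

7

4 -> fault, frames (4)
2 -> fault, frames (4 2)
3 -> fault, frames (4 2 3)
2 -> hit
7 -> fault, frames (4 2 3 7)
3 -> hit
7 -> hit
4 -> hit
2 -> hit
7 -> hit
0 -> fault, evict 4, frames (2 3 7 0)
7 -> hit
3 -> hit
1 -> fault, evict 2, frames (3 7 0 1)
3 -> hit
2 -> fault, evict 3, frames (7 0 1 2)
Page faults: 7.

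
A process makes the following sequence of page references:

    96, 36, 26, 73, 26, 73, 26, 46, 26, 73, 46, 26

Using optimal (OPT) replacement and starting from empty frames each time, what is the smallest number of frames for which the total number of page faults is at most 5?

3

f=1: 12 faults
f=2: 7 faults
f=3: 5 faults
f=4: 5 faults
f=5: 5 faults
Smallest f with faults ≤ 5 is 3.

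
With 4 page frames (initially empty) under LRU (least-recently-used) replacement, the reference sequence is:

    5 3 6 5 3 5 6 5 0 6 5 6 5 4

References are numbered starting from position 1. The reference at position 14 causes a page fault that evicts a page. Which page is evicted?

pos 1: 5: miss, frames {5}
pos 2: 3: miss, frames {5,3}
pos 3: 6: miss, frames {5,3,6}
pos 4: 5: hit
pos 5: 3: hit
pos 6: 5: hit
pos 7: 6: hit
pos 8: 5: hit
pos 9: 0: miss, frames {3,6,5,0}
pos 10: 6: hit
pos 11: 5: hit
pos 12: 6: hit
pos 13: 5: hit
pos 14: 4: miss, evict 3, frames {0,6,5,4}
At position 14, page 3 is evicted.

3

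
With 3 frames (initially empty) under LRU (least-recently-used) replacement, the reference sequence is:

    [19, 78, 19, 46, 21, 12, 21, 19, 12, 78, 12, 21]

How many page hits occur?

4

19 → miss, frames [19]
78 → miss, frames [19, 78]
19 → hit
46 → miss, frames [78, 19, 46]
21 → miss, evict 78, frames [19, 46, 21]
12 → miss, evict 19, frames [46, 21, 12]
21 → hit
19 → miss, evict 46, frames [12, 21, 19]
12 → hit
78 → miss, evict 21, frames [19, 12, 78]
12 → hit
21 → miss, evict 19, frames [78, 12, 21]
Hits: 4.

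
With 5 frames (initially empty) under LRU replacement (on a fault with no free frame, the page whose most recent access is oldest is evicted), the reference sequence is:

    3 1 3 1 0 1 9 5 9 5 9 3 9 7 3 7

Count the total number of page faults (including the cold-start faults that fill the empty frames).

3 -> miss, frames [3]
1 -> miss, frames [3, 1]
3 -> hit
1 -> hit
0 -> miss, frames [3, 1, 0]
1 -> hit
9 -> miss, frames [3, 0, 1, 9]
5 -> miss, frames [3, 0, 1, 9, 5]
9 -> hit
5 -> hit
9 -> hit
3 -> hit
9 -> hit
7 -> miss, evict 0, frames [1, 5, 3, 9, 7]
3 -> hit
7 -> hit
Page faults: 6.

6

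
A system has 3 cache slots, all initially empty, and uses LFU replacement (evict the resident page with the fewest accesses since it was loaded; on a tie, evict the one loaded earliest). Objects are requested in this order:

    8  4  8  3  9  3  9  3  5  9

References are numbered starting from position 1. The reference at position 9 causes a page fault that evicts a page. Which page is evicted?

8

pos 1: 8: miss, frames (8)
pos 2: 4: miss, frames (8 4)
pos 3: 8: hit
pos 4: 3: miss, frames (8 4 3)
pos 5: 9: miss, evict 4, frames (8 3 9)
pos 6: 3: hit
pos 7: 9: hit
pos 8: 3: hit
pos 9: 5: miss, evict 8, frames (3 9 5)
At position 9, page 8 is evicted.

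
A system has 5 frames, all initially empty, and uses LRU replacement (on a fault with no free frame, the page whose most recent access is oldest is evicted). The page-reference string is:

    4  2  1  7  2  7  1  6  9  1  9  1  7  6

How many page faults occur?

6

4: miss, frames {4}
2: miss, frames {4,2}
1: miss, frames {4,2,1}
7: miss, frames {4,2,1,7}
2: hit
7: hit
1: hit
6: miss, frames {4,2,7,1,6}
9: miss, evict 4, frames {2,7,1,6,9}
1: hit
9: hit
1: hit
7: hit
6: hit
Page faults: 6.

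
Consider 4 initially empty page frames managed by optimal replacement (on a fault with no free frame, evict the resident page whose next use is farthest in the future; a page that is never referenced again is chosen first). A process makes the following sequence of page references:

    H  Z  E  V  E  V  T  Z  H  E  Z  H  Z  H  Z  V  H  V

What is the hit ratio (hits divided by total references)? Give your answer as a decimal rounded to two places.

0.67

H → fault, frames [H]
Z → fault, frames [H, Z]
E → fault, frames [H, Z, E]
V → fault, frames [H, Z, E, V]
E → hit
V → hit
T → fault, evict V, frames [H, Z, E, T]
Z → hit
H → hit
E → hit
Z → hit
H → hit
Z → hit
H → hit
Z → hit
V → fault, evict T, frames [H, Z, E, V]
H → hit
V → hit
Hits: 12 of 18 references → 12/18 = 0.6667.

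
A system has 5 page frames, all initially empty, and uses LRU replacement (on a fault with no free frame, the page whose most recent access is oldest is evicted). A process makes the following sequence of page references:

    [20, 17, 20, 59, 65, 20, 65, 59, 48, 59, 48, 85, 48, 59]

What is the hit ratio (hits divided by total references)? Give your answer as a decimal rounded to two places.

0.57

20: fault, frames (20)
17: fault, frames (20 17)
20: hit
59: fault, frames (17 20 59)
65: fault, frames (17 20 59 65)
20: hit
65: hit
59: hit
48: fault, frames (17 20 65 59 48)
59: hit
48: hit
85: fault, evict 17, frames (20 65 59 48 85)
48: hit
59: hit
Hits: 8 of 14 references → 8/14 = 0.5714.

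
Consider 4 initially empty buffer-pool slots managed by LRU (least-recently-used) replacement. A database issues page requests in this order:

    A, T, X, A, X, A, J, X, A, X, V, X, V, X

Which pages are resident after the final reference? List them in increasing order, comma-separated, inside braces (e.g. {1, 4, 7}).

A: fault, frames [A]
T: fault, frames [A, T]
X: fault, frames [A, T, X]
A: hit
X: hit
A: hit
J: fault, frames [T, X, A, J]
X: hit
A: hit
X: hit
V: fault, evict T, frames [J, A, X, V]
X: hit
V: hit
X: hit

{A, J, V, X}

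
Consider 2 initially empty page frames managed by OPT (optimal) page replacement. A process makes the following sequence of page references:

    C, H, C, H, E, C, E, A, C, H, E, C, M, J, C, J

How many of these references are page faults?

8

C: miss, frames (C)
H: miss, frames (C H)
C: hit
H: hit
E: miss, evict H, frames (C E)
C: hit
E: hit
A: miss, evict E, frames (C A)
C: hit
H: miss, evict A, frames (C H)
E: miss, evict H, frames (C E)
C: hit
M: miss, evict E, frames (C M)
J: miss, evict M, frames (C J)
C: hit
J: hit
Page faults: 8.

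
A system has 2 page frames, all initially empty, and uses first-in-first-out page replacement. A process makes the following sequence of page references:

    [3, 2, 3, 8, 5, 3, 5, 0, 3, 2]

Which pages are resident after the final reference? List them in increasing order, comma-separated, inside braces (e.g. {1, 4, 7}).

3 -> fault, frames {3}
2 -> fault, frames {3,2}
3 -> hit
8 -> fault, evict 3, frames {2,8}
5 -> fault, evict 2, frames {8,5}
3 -> fault, evict 8, frames {5,3}
5 -> hit
0 -> fault, evict 5, frames {3,0}
3 -> hit
2 -> fault, evict 3, frames {0,2}

{0, 2}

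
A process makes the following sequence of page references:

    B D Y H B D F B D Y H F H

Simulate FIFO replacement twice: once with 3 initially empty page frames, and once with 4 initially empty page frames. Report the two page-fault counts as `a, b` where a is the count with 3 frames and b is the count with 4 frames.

9, 10

3 frames: F F F F F F F . . F F . . → 9 faults.
4 frames: F F F F . . F F F F F F . → 10 faults.
10 > 9: adding a frame increased faults — Belady's anomaly.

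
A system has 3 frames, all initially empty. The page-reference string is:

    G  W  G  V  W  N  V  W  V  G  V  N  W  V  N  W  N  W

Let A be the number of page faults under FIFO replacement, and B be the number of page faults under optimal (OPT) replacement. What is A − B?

Under FIFO: F F . F . F . . . F . . F F F . . . → 8 faults.
Under OPT: F F . F . F . . . F . . F . . . . . → 6 faults.
A − B = 8 − 6 = 2.

2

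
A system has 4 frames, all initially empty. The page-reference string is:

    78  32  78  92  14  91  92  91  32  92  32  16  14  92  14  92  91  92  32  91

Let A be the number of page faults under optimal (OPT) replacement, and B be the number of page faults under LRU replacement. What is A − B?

Under OPT: F F . F F F . . . . . F . . . . . . F . → 7 faults.
Under LRU: F F . F F F . . F . . F F . . . F . F . → 10 faults.
A − B = 7 − 10 = -3.

-3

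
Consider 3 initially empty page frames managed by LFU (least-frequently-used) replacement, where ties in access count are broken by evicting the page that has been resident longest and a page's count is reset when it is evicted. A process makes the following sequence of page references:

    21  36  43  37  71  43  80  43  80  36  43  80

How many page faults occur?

7

21 → fault, frames {21}
36 → fault, frames {21,36}
43 → fault, frames {21,36,43}
37 → fault, evict 21, frames {36,43,37}
71 → fault, evict 36, frames {43,37,71}
43 → hit
80 → fault, evict 37, frames {43,71,80}
43 → hit
80 → hit
36 → fault, evict 71, frames {43,80,36}
43 → hit
80 → hit
Page faults: 7.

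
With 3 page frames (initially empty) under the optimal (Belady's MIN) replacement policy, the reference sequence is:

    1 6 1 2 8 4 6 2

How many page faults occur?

1 -> miss, frames [1]
6 -> miss, frames [1, 6]
1 -> hit
2 -> miss, frames [1, 6, 2]
8 -> miss, evict 1, frames [6, 2, 8]
4 -> miss, evict 8, frames [6, 2, 4]
6 -> hit
2 -> hit
Page faults: 5.

5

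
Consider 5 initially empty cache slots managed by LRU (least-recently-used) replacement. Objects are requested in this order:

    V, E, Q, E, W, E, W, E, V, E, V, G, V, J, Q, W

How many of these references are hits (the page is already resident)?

V: miss, frames {V}
E: miss, frames {V,E}
Q: miss, frames {V,E,Q}
E: hit
W: miss, frames {V,Q,E,W}
E: hit
W: hit
E: hit
V: hit
E: hit
V: hit
G: miss, frames {Q,W,E,V,G}
V: hit
J: miss, evict Q, frames {W,E,G,V,J}
Q: miss, evict W, frames {E,G,V,J,Q}
W: miss, evict E, frames {G,V,J,Q,W}
Hits: 8.

8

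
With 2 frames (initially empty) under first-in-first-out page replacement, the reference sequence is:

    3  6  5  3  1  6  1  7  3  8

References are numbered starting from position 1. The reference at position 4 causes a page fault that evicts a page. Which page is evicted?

pos 1: 3 -> miss, frames (3)
pos 2: 6 -> miss, frames (3 6)
pos 3: 5 -> miss, evict 3, frames (6 5)
pos 4: 3 -> miss, evict 6, frames (5 3)
At position 4, page 6 is evicted.

6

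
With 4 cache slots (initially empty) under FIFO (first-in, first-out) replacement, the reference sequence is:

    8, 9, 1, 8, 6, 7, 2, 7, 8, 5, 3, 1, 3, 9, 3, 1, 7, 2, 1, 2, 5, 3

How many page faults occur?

15

8: fault, frames [8]
9: fault, frames [8, 9]
1: fault, frames [8, 9, 1]
8: hit
6: fault, frames [8, 9, 1, 6]
7: fault, evict 8, frames [9, 1, 6, 7]
2: fault, evict 9, frames [1, 6, 7, 2]
7: hit
8: fault, evict 1, frames [6, 7, 2, 8]
5: fault, evict 6, frames [7, 2, 8, 5]
3: fault, evict 7, frames [2, 8, 5, 3]
1: fault, evict 2, frames [8, 5, 3, 1]
3: hit
9: fault, evict 8, frames [5, 3, 1, 9]
3: hit
1: hit
7: fault, evict 5, frames [3, 1, 9, 7]
2: fault, evict 3, frames [1, 9, 7, 2]
1: hit
2: hit
5: fault, evict 1, frames [9, 7, 2, 5]
3: fault, evict 9, frames [7, 2, 5, 3]
Page faults: 15.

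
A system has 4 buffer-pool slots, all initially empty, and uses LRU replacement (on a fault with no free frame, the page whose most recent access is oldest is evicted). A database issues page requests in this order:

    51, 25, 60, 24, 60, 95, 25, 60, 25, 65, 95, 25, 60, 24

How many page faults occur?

51 -> fault, frames [51]
25 -> fault, frames [51, 25]
60 -> fault, frames [51, 25, 60]
24 -> fault, frames [51, 25, 60, 24]
60 -> hit
95 -> fault, evict 51, frames [25, 24, 60, 95]
25 -> hit
60 -> hit
25 -> hit
65 -> fault, evict 24, frames [95, 60, 25, 65]
95 -> hit
25 -> hit
60 -> hit
24 -> fault, evict 65, frames [95, 25, 60, 24]
Page faults: 7.

7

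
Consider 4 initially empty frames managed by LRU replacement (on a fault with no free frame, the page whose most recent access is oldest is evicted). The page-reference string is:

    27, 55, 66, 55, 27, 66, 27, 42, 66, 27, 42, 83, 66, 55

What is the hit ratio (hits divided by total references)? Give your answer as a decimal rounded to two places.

0.57

27: miss, frames [27]
55: miss, frames [27, 55]
66: miss, frames [27, 55, 66]
55: hit
27: hit
66: hit
27: hit
42: miss, frames [55, 66, 27, 42]
66: hit
27: hit
42: hit
83: miss, evict 55, frames [66, 27, 42, 83]
66: hit
55: miss, evict 27, frames [42, 83, 66, 55]
Hits: 8 of 14 references → 8/14 = 0.5714.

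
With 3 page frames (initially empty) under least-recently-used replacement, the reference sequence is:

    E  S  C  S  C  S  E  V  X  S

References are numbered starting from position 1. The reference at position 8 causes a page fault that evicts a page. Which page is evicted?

pos 1: E → fault, frames {E}
pos 2: S → fault, frames {E,S}
pos 3: C → fault, frames {E,S,C}
pos 4: S → hit
pos 5: C → hit
pos 6: S → hit
pos 7: E → hit
pos 8: V → fault, evict C, frames {S,E,V}
At position 8, page C is evicted.

C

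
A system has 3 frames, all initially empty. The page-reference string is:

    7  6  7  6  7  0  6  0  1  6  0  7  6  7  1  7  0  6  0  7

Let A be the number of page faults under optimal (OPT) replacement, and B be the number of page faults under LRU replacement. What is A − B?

-2

Under OPT: F F . . . F . . F . . F . . . . F . . . → 6 faults.
Under LRU: F F . . . F . . F . . F . . F . F F . . → 8 faults.
A − B = 6 − 8 = -2.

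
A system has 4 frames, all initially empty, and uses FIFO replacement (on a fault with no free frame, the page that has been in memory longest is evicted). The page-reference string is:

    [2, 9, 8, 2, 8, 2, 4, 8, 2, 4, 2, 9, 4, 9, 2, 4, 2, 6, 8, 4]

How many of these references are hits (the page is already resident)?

2: fault, frames {2}
9: fault, frames {2,9}
8: fault, frames {2,9,8}
2: hit
8: hit
2: hit
4: fault, frames {2,9,8,4}
8: hit
2: hit
4: hit
2: hit
9: hit
4: hit
9: hit
2: hit
4: hit
2: hit
6: fault, evict 2, frames {9,8,4,6}
8: hit
4: hit
Hits: 15.

15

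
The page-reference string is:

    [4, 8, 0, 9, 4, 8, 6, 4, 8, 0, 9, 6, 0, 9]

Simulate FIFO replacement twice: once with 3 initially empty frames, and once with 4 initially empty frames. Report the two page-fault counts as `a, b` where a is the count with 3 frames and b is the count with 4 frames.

3 frames: F F F F F F F . . F F . . . → 9 faults.
4 frames: F F F F . . F F F F F F . . → 10 faults.
10 > 9: adding a frame increased faults — Belady's anomaly.

9, 10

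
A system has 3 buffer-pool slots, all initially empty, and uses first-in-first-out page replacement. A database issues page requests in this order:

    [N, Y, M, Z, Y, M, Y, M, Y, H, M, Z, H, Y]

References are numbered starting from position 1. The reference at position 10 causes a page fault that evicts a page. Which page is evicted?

Y

pos 1: N → miss, frames (N)
pos 2: Y → miss, frames (N Y)
pos 3: M → miss, frames (N Y M)
pos 4: Z → miss, evict N, frames (Y M Z)
pos 5: Y → hit
pos 6: M → hit
pos 7: Y → hit
pos 8: M → hit
pos 9: Y → hit
pos 10: H → miss, evict Y, frames (M Z H)
At position 10, page Y is evicted.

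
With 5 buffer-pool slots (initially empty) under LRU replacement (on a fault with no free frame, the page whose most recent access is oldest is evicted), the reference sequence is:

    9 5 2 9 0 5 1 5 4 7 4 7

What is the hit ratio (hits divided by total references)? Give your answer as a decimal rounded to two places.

0.42

9: miss, frames {9}
5: miss, frames {9,5}
2: miss, frames {9,5,2}
9: hit
0: miss, frames {5,2,9,0}
5: hit
1: miss, frames {2,9,0,5,1}
5: hit
4: miss, evict 2, frames {9,0,1,5,4}
7: miss, evict 9, frames {0,1,5,4,7}
4: hit
7: hit
Hits: 5 of 12 references → 5/12 = 0.4167.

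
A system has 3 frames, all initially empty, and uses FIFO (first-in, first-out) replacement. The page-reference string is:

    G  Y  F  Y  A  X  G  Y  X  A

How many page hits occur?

2

G → miss, frames {G}
Y → miss, frames {G,Y}
F → miss, frames {G,Y,F}
Y → hit
A → miss, evict G, frames {Y,F,A}
X → miss, evict Y, frames {F,A,X}
G → miss, evict F, frames {A,X,G}
Y → miss, evict A, frames {X,G,Y}
X → hit
A → miss, evict X, frames {G,Y,A}
Hits: 2.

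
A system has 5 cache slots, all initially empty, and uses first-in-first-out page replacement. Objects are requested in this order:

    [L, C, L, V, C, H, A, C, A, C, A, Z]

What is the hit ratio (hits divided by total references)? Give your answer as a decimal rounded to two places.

0.50

L -> miss, frames (L)
C -> miss, frames (L C)
L -> hit
V -> miss, frames (L C V)
C -> hit
H -> miss, frames (L C V H)
A -> miss, frames (L C V H A)
C -> hit
A -> hit
C -> hit
A -> hit
Z -> miss, evict L, frames (C V H A Z)
Hits: 6 of 12 references → 6/12 = 0.5000.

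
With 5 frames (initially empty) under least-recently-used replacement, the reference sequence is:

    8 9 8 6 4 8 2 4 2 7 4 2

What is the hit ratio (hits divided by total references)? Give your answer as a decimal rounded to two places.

8 → fault, frames (8)
9 → fault, frames (8 9)
8 → hit
6 → fault, frames (9 8 6)
4 → fault, frames (9 8 6 4)
8 → hit
2 → fault, frames (9 6 4 8 2)
4 → hit
2 → hit
7 → fault, evict 9, frames (6 8 4 2 7)
4 → hit
2 → hit
Hits: 6 of 12 references → 6/12 = 0.5000.

0.50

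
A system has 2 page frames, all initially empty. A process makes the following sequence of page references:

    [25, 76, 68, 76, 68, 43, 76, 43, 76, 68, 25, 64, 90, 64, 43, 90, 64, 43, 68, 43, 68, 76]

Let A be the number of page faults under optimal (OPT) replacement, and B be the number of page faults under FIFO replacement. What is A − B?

-2

Under OPT: F F F . . F . . . F F F F . F . F . F . . F → 12 faults.
Under FIFO: F F F . . F F . . F F F F . F . F . F F . F → 14 faults.
A − B = 12 − 14 = -2.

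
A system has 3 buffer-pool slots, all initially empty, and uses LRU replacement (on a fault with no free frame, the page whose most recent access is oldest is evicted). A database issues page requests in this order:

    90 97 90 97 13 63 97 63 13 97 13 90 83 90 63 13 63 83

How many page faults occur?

90 → miss, frames [90]
97 → miss, frames [90, 97]
90 → hit
97 → hit
13 → miss, frames [90, 97, 13]
63 → miss, evict 90, frames [97, 13, 63]
97 → hit
63 → hit
13 → hit
97 → hit
13 → hit
90 → miss, evict 63, frames [97, 13, 90]
83 → miss, evict 97, frames [13, 90, 83]
90 → hit
63 → miss, evict 13, frames [83, 90, 63]
13 → miss, evict 83, frames [90, 63, 13]
63 → hit
83 → miss, evict 90, frames [13, 63, 83]
Page faults: 9.

9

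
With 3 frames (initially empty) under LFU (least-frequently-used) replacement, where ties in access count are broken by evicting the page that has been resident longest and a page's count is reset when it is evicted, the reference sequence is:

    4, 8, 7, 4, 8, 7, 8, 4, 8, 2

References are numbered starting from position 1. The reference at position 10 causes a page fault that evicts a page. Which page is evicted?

pos 1: 4 → miss, frames (4)
pos 2: 8 → miss, frames (4 8)
pos 3: 7 → miss, frames (4 8 7)
pos 4: 4 → hit
pos 5: 8 → hit
pos 6: 7 → hit
pos 7: 8 → hit
pos 8: 4 → hit
pos 9: 8 → hit
pos 10: 2 → miss, evict 7, frames (4 8 2)
At position 10, page 7 is evicted.

7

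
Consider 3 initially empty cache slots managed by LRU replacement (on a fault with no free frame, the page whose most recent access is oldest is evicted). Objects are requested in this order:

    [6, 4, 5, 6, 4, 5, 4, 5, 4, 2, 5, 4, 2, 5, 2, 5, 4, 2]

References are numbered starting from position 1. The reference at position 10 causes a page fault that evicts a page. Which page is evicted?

6

pos 1: 6 -> miss, frames [6]
pos 2: 4 -> miss, frames [6, 4]
pos 3: 5 -> miss, frames [6, 4, 5]
pos 4: 6 -> hit
pos 5: 4 -> hit
pos 6: 5 -> hit
pos 7: 4 -> hit
pos 8: 5 -> hit
pos 9: 4 -> hit
pos 10: 2 -> miss, evict 6, frames [5, 4, 2]
At position 10, page 6 is evicted.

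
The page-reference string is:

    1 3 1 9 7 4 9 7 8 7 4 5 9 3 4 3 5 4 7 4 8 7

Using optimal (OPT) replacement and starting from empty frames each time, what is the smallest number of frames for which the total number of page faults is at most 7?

6

f=1: 22 faults
f=2: 14 faults
f=3: 11 faults
f=4: 9 faults
f=5: 8 faults
f=6: 7 faults
f=7: 7 faults
Smallest f with faults ≤ 7 is 6.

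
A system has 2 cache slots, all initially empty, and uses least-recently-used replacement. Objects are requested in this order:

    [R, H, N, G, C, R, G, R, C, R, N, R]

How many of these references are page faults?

9

R → miss, frames (R)
H → miss, frames (R H)
N → miss, evict R, frames (H N)
G → miss, evict H, frames (N G)
C → miss, evict N, frames (G C)
R → miss, evict G, frames (C R)
G → miss, evict C, frames (R G)
R → hit
C → miss, evict G, frames (R C)
R → hit
N → miss, evict C, frames (R N)
R → hit
Page faults: 9.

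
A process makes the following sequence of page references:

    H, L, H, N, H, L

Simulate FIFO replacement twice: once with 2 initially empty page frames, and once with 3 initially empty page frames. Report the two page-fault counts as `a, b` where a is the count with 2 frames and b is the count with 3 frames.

5, 3

2 frames: F F . F F F → 5 faults.
3 frames: F F . F . . → 3 faults.
3 < 5: adding a frame reduced faults, as is typical.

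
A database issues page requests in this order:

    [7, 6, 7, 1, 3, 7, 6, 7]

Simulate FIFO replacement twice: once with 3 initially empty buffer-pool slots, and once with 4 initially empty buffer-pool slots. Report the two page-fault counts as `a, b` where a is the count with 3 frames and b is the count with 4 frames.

6, 4

3 frames: F F . F F F F . → 6 faults.
4 frames: F F . F F . . . → 4 faults.
4 < 6: adding a frame reduced faults, as is typical.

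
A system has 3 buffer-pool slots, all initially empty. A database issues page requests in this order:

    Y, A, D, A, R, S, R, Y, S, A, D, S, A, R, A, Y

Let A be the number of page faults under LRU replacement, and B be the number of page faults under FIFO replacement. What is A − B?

Under LRU: F F F . F F . F . F F . . F . F → 10 faults.
Under FIFO: F F F . F F . F . F F F . F F F → 12 faults.
A − B = 10 − 12 = -2.

-2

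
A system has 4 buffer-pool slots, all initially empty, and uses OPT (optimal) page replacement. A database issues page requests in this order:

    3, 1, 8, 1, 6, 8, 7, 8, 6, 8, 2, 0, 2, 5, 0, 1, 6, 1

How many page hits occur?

10

3 -> miss, frames [3]
1 -> miss, frames [3, 1]
8 -> miss, frames [3, 1, 8]
1 -> hit
6 -> miss, frames [3, 1, 8, 6]
8 -> hit
7 -> miss, evict 3, frames [1, 8, 6, 7]
8 -> hit
6 -> hit
8 -> hit
2 -> miss, evict 7, frames [1, 8, 6, 2]
0 -> miss, evict 8, frames [1, 6, 2, 0]
2 -> hit
5 -> miss, evict 2, frames [1, 6, 0, 5]
0 -> hit
1 -> hit
6 -> hit
1 -> hit
Hits: 10.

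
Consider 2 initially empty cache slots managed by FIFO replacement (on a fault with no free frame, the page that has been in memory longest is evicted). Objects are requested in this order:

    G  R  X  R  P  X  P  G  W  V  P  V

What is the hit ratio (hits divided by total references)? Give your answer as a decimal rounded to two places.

G: fault, frames (G)
R: fault, frames (G R)
X: fault, evict G, frames (R X)
R: hit
P: fault, evict R, frames (X P)
X: hit
P: hit
G: fault, evict X, frames (P G)
W: fault, evict P, frames (G W)
V: fault, evict G, frames (W V)
P: fault, evict W, frames (V P)
V: hit
Hits: 4 of 12 references → 4/12 = 0.3333.

0.33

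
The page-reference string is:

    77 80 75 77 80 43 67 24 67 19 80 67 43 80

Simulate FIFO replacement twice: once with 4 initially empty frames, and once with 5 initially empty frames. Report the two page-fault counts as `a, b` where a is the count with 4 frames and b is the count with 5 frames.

4 frames: F F F . . F F F . F F . F . → 9 faults.
5 frames: F F F . . F F F . F F . . . → 8 faults.
8 < 9: adding a frame reduced faults, as is typical.

9, 8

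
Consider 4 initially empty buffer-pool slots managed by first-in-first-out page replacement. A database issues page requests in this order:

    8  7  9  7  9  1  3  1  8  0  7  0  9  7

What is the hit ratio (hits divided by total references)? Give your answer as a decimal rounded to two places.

0.36

8: fault, frames {8}
7: fault, frames {8,7}
9: fault, frames {8,7,9}
7: hit
9: hit
1: fault, frames {8,7,9,1}
3: fault, evict 8, frames {7,9,1,3}
1: hit
8: fault, evict 7, frames {9,1,3,8}
0: fault, evict 9, frames {1,3,8,0}
7: fault, evict 1, frames {3,8,0,7}
0: hit
9: fault, evict 3, frames {8,0,7,9}
7: hit
Hits: 5 of 14 references → 5/14 = 0.3571.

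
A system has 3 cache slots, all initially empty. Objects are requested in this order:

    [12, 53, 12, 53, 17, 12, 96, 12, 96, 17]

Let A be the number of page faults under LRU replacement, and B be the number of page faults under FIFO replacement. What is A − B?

-1

Under LRU: F F . . F . F . . . → 4 faults.
Under FIFO: F F . . F . F F . . → 5 faults.
A − B = 4 − 5 = -1.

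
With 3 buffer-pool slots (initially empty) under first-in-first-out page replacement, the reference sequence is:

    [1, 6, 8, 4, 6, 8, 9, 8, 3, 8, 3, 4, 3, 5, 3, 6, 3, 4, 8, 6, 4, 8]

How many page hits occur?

1 -> miss, frames (1)
6 -> miss, frames (1 6)
8 -> miss, frames (1 6 8)
4 -> miss, evict 1, frames (6 8 4)
6 -> hit
8 -> hit
9 -> miss, evict 6, frames (8 4 9)
8 -> hit
3 -> miss, evict 8, frames (4 9 3)
8 -> miss, evict 4, frames (9 3 8)
3 -> hit
4 -> miss, evict 9, frames (3 8 4)
3 -> hit
5 -> miss, evict 3, frames (8 4 5)
3 -> miss, evict 8, frames (4 5 3)
6 -> miss, evict 4, frames (5 3 6)
3 -> hit
4 -> miss, evict 5, frames (3 6 4)
8 -> miss, evict 3, frames (6 4 8)
6 -> hit
4 -> hit
8 -> hit
Hits: 9.

9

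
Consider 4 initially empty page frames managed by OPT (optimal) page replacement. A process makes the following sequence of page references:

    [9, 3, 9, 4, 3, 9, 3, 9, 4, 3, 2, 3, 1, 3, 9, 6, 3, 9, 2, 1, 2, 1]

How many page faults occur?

9: fault, frames [9]
3: fault, frames [9, 3]
9: hit
4: fault, frames [9, 3, 4]
3: hit
9: hit
3: hit
9: hit
4: hit
3: hit
2: fault, frames [9, 3, 4, 2]
3: hit
1: fault, evict 4, frames [9, 3, 2, 1]
3: hit
9: hit
6: fault, evict 1, frames [9, 3, 2, 6]
3: hit
9: hit
2: hit
1: fault, evict 6, frames [9, 3, 2, 1]
2: hit
1: hit
Page faults: 7.

7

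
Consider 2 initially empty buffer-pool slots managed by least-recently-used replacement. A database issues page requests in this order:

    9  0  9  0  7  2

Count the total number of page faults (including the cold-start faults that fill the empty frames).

9 → miss, frames (9)
0 → miss, frames (9 0)
9 → hit
0 → hit
7 → miss, evict 9, frames (0 7)
2 → miss, evict 0, frames (7 2)
Page faults: 4.

4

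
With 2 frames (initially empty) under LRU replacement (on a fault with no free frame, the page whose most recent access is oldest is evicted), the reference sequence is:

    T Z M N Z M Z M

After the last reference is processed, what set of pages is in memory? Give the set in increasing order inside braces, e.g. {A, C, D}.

T: miss, frames [T]
Z: miss, frames [T, Z]
M: miss, evict T, frames [Z, M]
N: miss, evict Z, frames [M, N]
Z: miss, evict M, frames [N, Z]
M: miss, evict N, frames [Z, M]
Z: hit
M: hit

{M, Z}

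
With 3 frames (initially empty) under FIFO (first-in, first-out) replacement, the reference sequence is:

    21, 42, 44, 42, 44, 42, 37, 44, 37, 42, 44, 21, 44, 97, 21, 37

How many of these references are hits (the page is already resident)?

21 -> fault, frames [21]
42 -> fault, frames [21, 42]
44 -> fault, frames [21, 42, 44]
42 -> hit
44 -> hit
42 -> hit
37 -> fault, evict 21, frames [42, 44, 37]
44 -> hit
37 -> hit
42 -> hit
44 -> hit
21 -> fault, evict 42, frames [44, 37, 21]
44 -> hit
97 -> fault, evict 44, frames [37, 21, 97]
21 -> hit
37 -> hit
Hits: 10.

10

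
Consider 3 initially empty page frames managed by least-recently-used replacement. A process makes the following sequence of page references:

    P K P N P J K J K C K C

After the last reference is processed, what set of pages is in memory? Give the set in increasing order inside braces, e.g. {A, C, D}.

P -> fault, frames [P]
K -> fault, frames [P, K]
P -> hit
N -> fault, frames [K, P, N]
P -> hit
J -> fault, evict K, frames [N, P, J]
K -> fault, evict N, frames [P, J, K]
J -> hit
K -> hit
C -> fault, evict P, frames [J, K, C]
K -> hit
C -> hit

{C, J, K}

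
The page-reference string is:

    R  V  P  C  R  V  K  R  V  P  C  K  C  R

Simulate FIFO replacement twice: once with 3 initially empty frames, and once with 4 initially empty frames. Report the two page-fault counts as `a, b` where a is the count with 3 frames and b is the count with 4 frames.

3 frames: F F F F F F F . . F F . . F → 10 faults.
4 frames: F F F F . . F F F F F F . F → 11 faults.
11 > 10: adding a frame increased faults — Belady's anomaly.

10, 11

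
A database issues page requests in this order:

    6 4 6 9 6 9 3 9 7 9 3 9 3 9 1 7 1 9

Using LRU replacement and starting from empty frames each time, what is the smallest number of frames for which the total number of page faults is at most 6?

4

f=1: 18 faults
f=2: 9 faults
f=3: 7 faults
f=4: 6 faults
f=5: 6 faults
f=6: 6 faults
Smallest f with faults ≤ 6 is 4.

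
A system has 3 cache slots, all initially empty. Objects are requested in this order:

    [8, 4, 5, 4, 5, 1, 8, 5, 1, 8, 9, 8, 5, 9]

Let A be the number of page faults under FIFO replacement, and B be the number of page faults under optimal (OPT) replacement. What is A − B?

2

Under FIFO: F F F . . F F . . . F . F . → 7 faults.
Under OPT: F F F . . F . . . . F . . . → 5 faults.
A − B = 7 − 5 = 2.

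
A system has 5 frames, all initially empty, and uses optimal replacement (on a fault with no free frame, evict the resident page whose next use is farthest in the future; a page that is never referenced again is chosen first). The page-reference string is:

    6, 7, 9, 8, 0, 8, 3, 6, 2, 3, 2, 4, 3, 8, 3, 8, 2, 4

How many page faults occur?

6 → miss, frames {6}
7 → miss, frames {6,7}
9 → miss, frames {6,7,9}
8 → miss, frames {6,7,9,8}
0 → miss, frames {6,7,9,8,0}
8 → hit
3 → miss, evict 0, frames {6,7,9,8,3}
6 → hit
2 → miss, evict 9, frames {6,7,8,3,2}
3 → hit
2 → hit
4 → miss, evict 7, frames {6,8,3,2,4}
3 → hit
8 → hit
3 → hit
8 → hit
2 → hit
4 → hit
Page faults: 8.

8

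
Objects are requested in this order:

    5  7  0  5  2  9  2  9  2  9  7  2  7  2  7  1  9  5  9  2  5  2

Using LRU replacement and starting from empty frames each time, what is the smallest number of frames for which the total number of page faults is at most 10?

f=1: 22 faults
f=2: 13 faults
f=3: 10 faults
f=4: 9 faults
f=5: 6 faults
f=6: 6 faults
Smallest f with faults ≤ 10 is 3.

3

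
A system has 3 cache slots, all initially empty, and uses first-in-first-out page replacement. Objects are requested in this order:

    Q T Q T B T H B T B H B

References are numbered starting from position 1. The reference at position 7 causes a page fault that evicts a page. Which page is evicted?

Q

pos 1: Q → fault, frames [Q]
pos 2: T → fault, frames [Q, T]
pos 3: Q → hit
pos 4: T → hit
pos 5: B → fault, frames [Q, T, B]
pos 6: T → hit
pos 7: H → fault, evict Q, frames [T, B, H]
At position 7, page Q is evicted.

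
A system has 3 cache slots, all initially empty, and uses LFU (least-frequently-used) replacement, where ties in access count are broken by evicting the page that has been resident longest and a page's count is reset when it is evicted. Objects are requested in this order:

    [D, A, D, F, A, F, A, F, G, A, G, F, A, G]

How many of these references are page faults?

4

D → miss, frames {D}
A → miss, frames {D,A}
D → hit
F → miss, frames {D,A,F}
A → hit
F → hit
A → hit
F → hit
G → miss, evict D, frames {A,F,G}
A → hit
G → hit
F → hit
A → hit
G → hit
Page faults: 4.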